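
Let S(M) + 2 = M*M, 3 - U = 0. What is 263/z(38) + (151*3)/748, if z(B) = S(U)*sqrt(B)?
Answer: 453/748 + 263*sqrt(38)/266 ≈ 6.7005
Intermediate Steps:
U = 3 (U = 3 - 1*0 = 3 + 0 = 3)
S(M) = -2 + M**2 (S(M) = -2 + M*M = -2 + M**2)
z(B) = 7*sqrt(B) (z(B) = (-2 + 3**2)*sqrt(B) = (-2 + 9)*sqrt(B) = 7*sqrt(B))
263/z(38) + (151*3)/748 = 263/((7*sqrt(38))) + (151*3)/748 = 263*(sqrt(38)/266) + 453*(1/748) = 263*sqrt(38)/266 + 453/748 = 453/748 + 263*sqrt(38)/266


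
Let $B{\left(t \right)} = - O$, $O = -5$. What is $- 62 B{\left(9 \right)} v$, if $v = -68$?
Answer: $21080$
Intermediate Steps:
$B{\left(t \right)} = 5$ ($B{\left(t \right)} = \left(-1\right) \left(-5\right) = 5$)
$- 62 B{\left(9 \right)} v = \left(-62\right) 5 \left(-68\right) = \left(-310\right) \left(-68\right) = 21080$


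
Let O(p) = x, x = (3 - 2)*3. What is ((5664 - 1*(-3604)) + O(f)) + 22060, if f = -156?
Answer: 31331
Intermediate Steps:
x = 3 (x = 1*3 = 3)
O(p) = 3
((5664 - 1*(-3604)) + O(f)) + 22060 = ((5664 - 1*(-3604)) + 3) + 22060 = ((5664 + 3604) + 3) + 22060 = (9268 + 3) + 22060 = 9271 + 22060 = 31331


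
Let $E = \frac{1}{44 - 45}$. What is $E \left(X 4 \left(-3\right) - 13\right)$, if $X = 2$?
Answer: $37$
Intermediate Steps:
$E = -1$ ($E = \frac{1}{-1} = -1$)
$E \left(X 4 \left(-3\right) - 13\right) = - (2 \cdot 4 \left(-3\right) - 13) = - (8 \left(-3\right) - 13) = - (-24 - 13) = \left(-1\right) \left(-37\right) = 37$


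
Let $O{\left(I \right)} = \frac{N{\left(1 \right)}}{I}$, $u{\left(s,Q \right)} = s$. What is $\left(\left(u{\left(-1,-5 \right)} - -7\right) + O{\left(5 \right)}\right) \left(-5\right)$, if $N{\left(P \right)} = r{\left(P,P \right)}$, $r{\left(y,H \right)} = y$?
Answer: $-31$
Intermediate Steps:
$N{\left(P \right)} = P$
$O{\left(I \right)} = \frac{1}{I}$ ($O{\left(I \right)} = 1 \frac{1}{I} = \frac{1}{I}$)
$\left(\left(u{\left(-1,-5 \right)} - -7\right) + O{\left(5 \right)}\right) \left(-5\right) = \left(\left(-1 - -7\right) + \frac{1}{5}\right) \left(-5\right) = \left(\left(-1 + 7\right) + \frac{1}{5}\right) \left(-5\right) = \left(6 + \frac{1}{5}\right) \left(-5\right) = \frac{31}{5} \left(-5\right) = -31$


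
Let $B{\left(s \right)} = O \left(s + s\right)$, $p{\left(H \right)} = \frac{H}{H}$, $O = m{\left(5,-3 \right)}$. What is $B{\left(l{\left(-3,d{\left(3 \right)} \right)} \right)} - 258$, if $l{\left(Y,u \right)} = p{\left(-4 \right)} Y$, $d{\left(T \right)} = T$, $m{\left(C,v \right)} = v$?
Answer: $-240$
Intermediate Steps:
$O = -3$
$p{\left(H \right)} = 1$
$l{\left(Y,u \right)} = Y$ ($l{\left(Y,u \right)} = 1 Y = Y$)
$B{\left(s \right)} = - 6 s$ ($B{\left(s \right)} = - 3 \left(s + s\right) = - 3 \cdot 2 s = - 6 s$)
$B{\left(l{\left(-3,d{\left(3 \right)} \right)} \right)} - 258 = \left(-6\right) \left(-3\right) - 258 = 18 - 258 = -240$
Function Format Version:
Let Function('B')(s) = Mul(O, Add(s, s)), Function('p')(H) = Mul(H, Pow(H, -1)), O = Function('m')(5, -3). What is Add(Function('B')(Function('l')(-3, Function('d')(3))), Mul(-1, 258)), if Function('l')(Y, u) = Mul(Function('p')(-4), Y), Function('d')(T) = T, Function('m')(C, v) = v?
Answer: -240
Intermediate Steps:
O = -3
Function('p')(H) = 1
Function('l')(Y, u) = Y (Function('l')(Y, u) = Mul(1, Y) = Y)
Function('B')(s) = Mul(-6, s) (Function('B')(s) = Mul(-3, Add(s, s)) = Mul(-3, Mul(2, s)) = Mul(-6, s))
Add(Function('B')(Function('l')(-3, Function('d')(3))), Mul(-1, 258)) = Add(Mul(-6, -3), Mul(-1, 258)) = Add(18, -258) = -240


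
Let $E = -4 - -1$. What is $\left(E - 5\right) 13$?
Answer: $-104$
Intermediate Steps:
$E = -3$ ($E = -4 + 1 = -3$)
$\left(E - 5\right) 13 = \left(-3 - 5\right) 13 = \left(-8\right) 13 = -104$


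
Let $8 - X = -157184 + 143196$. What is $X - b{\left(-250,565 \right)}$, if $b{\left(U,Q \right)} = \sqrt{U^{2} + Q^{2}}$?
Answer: $13996 - 5 \sqrt{15269} \approx 13378.0$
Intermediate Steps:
$X = 13996$ ($X = 8 - \left(-157184 + 143196\right) = 8 - -13988 = 8 + 13988 = 13996$)
$b{\left(U,Q \right)} = \sqrt{Q^{2} + U^{2}}$
$X - b{\left(-250,565 \right)} = 13996 - \sqrt{565^{2} + \left(-250\right)^{2}} = 13996 - \sqrt{319225 + 62500} = 13996 - \sqrt{381725} = 13996 - 5 \sqrt{15269}$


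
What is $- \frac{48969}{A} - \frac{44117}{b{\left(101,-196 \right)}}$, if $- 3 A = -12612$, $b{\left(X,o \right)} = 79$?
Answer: $- \frac{189336419}{332116} \approx -570.09$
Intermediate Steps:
$A = 4204$ ($A = \left(- \frac{1}{3}\right) \left(-12612\right) = 4204$)
$- \frac{48969}{A} - \frac{44117}{b{\left(101,-196 \right)}} = - \frac{48969}{4204} - \frac{44117}{79} = - \frac{189336419}{332116}$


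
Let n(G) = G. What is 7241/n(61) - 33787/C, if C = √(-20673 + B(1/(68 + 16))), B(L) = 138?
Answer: 7241/61 + 33787*I*√15/555 ≈ 118.7 + 235.78*I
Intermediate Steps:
C = 37*I*√15 (C = √(-20673 + 138) = √(-20535) = 37*I*√15 ≈ 143.3*I)
7241/n(61) - 33787/C = 7241/61 - 33787*(-I*√15/555) = 7241*(1/61) - (-33787)*I*√15/555 = 7241/61 + 33787*I*√15/555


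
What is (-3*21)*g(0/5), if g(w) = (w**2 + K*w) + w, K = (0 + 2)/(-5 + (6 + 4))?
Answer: 0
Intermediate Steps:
K = 2/5 (K = 2/(-5 + 10) = 2/5 ≈ 0.40000)
g(w) = w**2 + 7*w/5 (g(w) = (w**2 + 2*w/5) + w = w**2 + 7*w/5)
(-3*21)*g(0/5) = (-3*21)*((0/5)*(7 + 5*(0/5))/5) = -63*0*(1/5)*(7 + 5*(0*(1/5)))/5 = -63*0*(7 + 5*0)/5 = -63*0*(7 + 0)/5 = -63*0*7/5 = -63*0 = 0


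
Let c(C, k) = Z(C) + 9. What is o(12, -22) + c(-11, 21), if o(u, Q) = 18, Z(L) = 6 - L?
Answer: 44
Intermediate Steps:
c(C, k) = 15 - C (c(C, k) = (6 - C) + 9 = 15 - C)
o(12, -22) + c(-11, 21) = 18 + (15 - 1*(-11)) = 18 + (15 + 11) = 18 + 26 = 44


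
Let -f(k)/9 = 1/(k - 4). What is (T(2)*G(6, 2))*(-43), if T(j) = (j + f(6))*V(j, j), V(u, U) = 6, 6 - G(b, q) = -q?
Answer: 5160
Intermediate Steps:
f(k) = -9/(-4 + k) (f(k) = -9/(k - 4) = -9/(-4 + k))
G(b, q) = 6 + q (G(b, q) = 6 - (-1)*q = 6 + q)
T(j) = -27 + 6*j (T(j) = (j - 9/(-4 + 6))*6 = (j - 9/2)*6 = (-9/2 + j)*6 = -27 + 6*j)
(T(2)*G(6, 2))*(-43) = ((-27 + 6*2)*(6 + 2))*(-43) = ((-27 + 12)*8)*(-43) = -15*8*(-43) = -120*(-43) = 5160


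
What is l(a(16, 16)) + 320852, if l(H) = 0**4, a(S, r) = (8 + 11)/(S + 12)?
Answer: 320852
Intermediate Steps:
a(S, r) = 19/(12 + S)
l(H) = 0
l(a(16, 16)) + 320852 = 0 + 320852 = 320852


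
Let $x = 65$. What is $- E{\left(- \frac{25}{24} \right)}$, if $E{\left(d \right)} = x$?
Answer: $-65$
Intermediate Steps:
$E{\left(d \right)} = 65$
$- E{\left(- \frac{25}{24} \right)} = \left(-1\right) 65 = -65$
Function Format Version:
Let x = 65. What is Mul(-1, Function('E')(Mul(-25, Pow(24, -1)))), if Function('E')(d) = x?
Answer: -65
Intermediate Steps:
Function('E')(d) = 65
Mul(-1, Function('E')(Mul(-25, Pow(24, -1)))) = Mul(-1, 65) = -65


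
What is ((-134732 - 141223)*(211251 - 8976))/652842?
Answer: -6202088625/72538 ≈ -85501.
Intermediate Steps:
((-134732 - 141223)*(211251 - 8976))/652842 = -275955*202275*(1/652842) = -55818797625*1/652842 = -6202088625/72538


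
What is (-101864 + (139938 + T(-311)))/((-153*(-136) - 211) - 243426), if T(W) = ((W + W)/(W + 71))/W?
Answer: -4568879/26739480 ≈ -0.17087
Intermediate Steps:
T(W) = 2/(71 + W) (T(W) = ((2*W)/(71 + W))/W = (2*W/(71 + W))/W = 2/(71 + W))
(-101864 + (139938 + T(-311)))/((-153*(-136) - 211) - 243426) = (-101864 + (139938 + 2/(71 - 311)))/((-153*(-136) - 211) - 243426) = (-101864 + (139938 + 2/(-240)))/((20808 - 211) - 243426) = (-101864 + (139938 + 2*(-1/240)))/(20597 - 243426) = (-101864 + (139938 - 1/120))/(-222829) = (-101864 + 16792559/120)*(-1/222829) = (4568879/120)*(-1/222829) = -4568879/26739480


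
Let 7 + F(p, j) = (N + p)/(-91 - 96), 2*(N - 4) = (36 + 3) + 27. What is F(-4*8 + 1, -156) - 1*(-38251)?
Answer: 7151622/187 ≈ 38244.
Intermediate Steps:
N = 37 (N = 4 + ((36 + 3) + 27)/2 = 4 + (39 + 27)/2 = 4 + (½)*66 = 4 + 33 = 37)
F(p, j) = -1346/187 - p/187 (F(p, j) = -7 + (37 + p)/(-91 - 96) = -7 + (37 + p)/(-187) = -7 + (37 + p)*(-1/187) = -7 + (-37/187 - p/187) = -1346/187 - p/187)
F(-4*8 + 1, -156) - 1*(-38251) = (-1346/187 - (-4*8 + 1)/187) - 1*(-38251) = (-1346/187 - (-32 + 1)/187) + 38251 = (-1346/187 - 1/187*(-31)) + 38251 = (-1346/187 + 31/187) + 38251 = -1315/187 + 38251 = 7151622/187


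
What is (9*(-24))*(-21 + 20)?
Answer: 216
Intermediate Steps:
(9*(-24))*(-21 + 20) = -216*(-1) = 216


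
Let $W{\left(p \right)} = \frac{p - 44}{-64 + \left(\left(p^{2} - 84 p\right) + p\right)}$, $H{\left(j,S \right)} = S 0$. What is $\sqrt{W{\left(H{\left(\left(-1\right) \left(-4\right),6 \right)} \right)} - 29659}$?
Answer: $\frac{i \sqrt{474533}}{4} \approx 172.22 i$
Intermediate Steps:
$H{\left(j,S \right)} = 0$
$W{\left(p \right)} = \frac{-44 + p}{-64 + p^{2} - 83 p}$ ($W{\left(p \right)} = \frac{-44 + p}{-64 + \left(p^{2} - 83 p\right)} = \frac{-44 + p}{-64 + p^{2} - 83 p}$)
$\sqrt{W{\left(H{\left(\left(-1\right) \left(-4\right),6 \right)} \right)} - 29659} = \sqrt{\frac{44 - 0}{64 - 0^{2} + 83 \cdot 0} - 29659} = \sqrt{\frac{44 + 0}{64 - 0 + 0} - 29659} = \sqrt{\frac{1}{64 + 0 + 0} \cdot 44 - 29659} = \sqrt{\frac{1}{64} \cdot 44 - 29659} = \sqrt{\frac{11}{16} - 29659} = \sqrt{- \frac{474533}{16}} = \frac{i \sqrt{474533}}{4}$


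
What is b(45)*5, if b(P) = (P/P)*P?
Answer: 225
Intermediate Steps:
b(P) = P (b(P) = 1*P = P)
b(45)*5 = 45*5 = 225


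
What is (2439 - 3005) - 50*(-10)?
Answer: -66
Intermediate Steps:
(2439 - 3005) - 50*(-10) = -566 + 500 = -66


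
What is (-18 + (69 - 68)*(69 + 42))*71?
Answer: 6603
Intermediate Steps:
(-18 + (69 - 68)*(69 + 42))*71 = (-18 + 1*111)*71 = (-18 + 111)*71 = 93*71 = 6603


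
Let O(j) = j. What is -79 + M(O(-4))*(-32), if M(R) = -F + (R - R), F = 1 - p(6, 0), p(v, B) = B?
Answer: -47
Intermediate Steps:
F = 1 (F = 1 - 1*0 = 1 + 0 = 1)
M(R) = -1 (M(R) = -1*1 + (R - R) = -1 + 0 = -1)
-79 + M(O(-4))*(-32) = -79 - 1*(-32) = -79 + 32 = -47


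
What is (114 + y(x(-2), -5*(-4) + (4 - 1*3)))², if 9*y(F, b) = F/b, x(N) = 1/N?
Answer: 1856834281/142884 ≈ 12995.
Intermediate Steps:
y(F, b) = F/(9*b) (y(F, b) = (F/b)/9 = F/(9*b))
(114 + y(x(-2), -5*(-4) + (4 - 1*3)))² = (114 + (⅑)/(-2*(-5*(-4) + (4 - 1*3))))² = (114 + (⅑)*(-½)/(20 + (4 - 3)))² = (114 + (⅑)*(-½)/(20 + 1))² = (114 + (⅑)*(-½)/21)² = (114 + (⅑)*(-½)*(1/21))² = (114 - 1/378)² = (43091/378)² = 1856834281/142884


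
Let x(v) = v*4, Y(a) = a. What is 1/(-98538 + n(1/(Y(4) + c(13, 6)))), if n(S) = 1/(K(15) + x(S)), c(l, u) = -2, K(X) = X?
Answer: -17/1675145 ≈ -1.0148e-5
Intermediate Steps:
x(v) = 4*v
n(S) = 1/(15 + 4*S)
1/(-98538 + n(1/(Y(4) + c(13, 6)))) = 1/(-98538 + 1/(15 + 4/(4 - 2))) = 1/(-98538 + 1/(15 + 4/2)) = 1/(-98538 + 1/(15 + 4*(½))) = 1/(-98538 + 1/(15 + 2)) = 1/(-98538 + 1/17) = 1/(-1675145/17) = -17/1675145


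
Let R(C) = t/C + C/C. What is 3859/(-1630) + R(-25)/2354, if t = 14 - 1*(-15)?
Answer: -22710867/9592550 ≈ -2.3676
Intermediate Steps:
t = 29 (t = 14 + 15 = 29)
R(C) = 1 + 29/C (R(C) = 29/C + C/C = 29/C + 1 = 1 + 29/C)
3859/(-1630) + R(-25)/2354 = 3859/(-1630) + ((29 - 25)/(-25))/2354 = 3859*(-1/1630) - 1/25*4*(1/2354) = -3859/1630 - 4/25*1/2354 = -3859/1630 - 2/29425 = -22710867/9592550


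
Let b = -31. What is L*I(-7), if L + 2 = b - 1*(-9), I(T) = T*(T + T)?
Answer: -2352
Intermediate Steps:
I(T) = 2*T² (I(T) = T*(2*T) = 2*T²)
L = -24 (L = -2 + (-31 - 1*(-9)) = -2 + (-31 + 9) = -2 - 22 = -24)
L*I(-7) = -48*(-7)² = -48*49 = -24*98 = -2352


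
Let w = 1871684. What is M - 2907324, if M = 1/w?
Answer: -5441591813615/1871684 ≈ -2.9073e+6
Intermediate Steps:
M = 1/1871684 ≈ 5.3428e-7
M - 2907324 = 1/1871684 - 2907324 = -5441591813615/1871684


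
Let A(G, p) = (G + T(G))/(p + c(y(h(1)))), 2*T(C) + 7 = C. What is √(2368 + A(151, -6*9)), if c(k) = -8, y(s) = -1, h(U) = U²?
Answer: √9088766/62 ≈ 48.625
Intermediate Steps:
T(C) = -7/2 + C/2
A(G, p) = (-7/2 + 3*G/2)/(-8 + p) (A(G, p) = (G + (-7/2 + G/2))/(p - 8) = (-7/2 + 3*G/2)/(-8 + p))
√(2368 + A(151, -6*9)) = √(2368 + (-7 + 3*151)/(2*(-8 - 6*9))) = √(2368 + (-7 + 453)/(2*(-8 - 54))) = √(2368 + (½)*446/(-62)) = √(2368 + (½)*(-1/62)*446) = √(2368 - 223/62) = √(146593/62) = √9088766/62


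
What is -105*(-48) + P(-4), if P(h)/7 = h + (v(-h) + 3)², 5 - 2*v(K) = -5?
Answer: 5460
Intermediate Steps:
v(K) = 5 (v(K) = 5/2 - ½*(-5) = 5/2 + 5/2 = 5)
P(h) = 448 + 7*h (P(h) = 7*(h + (5 + 3)²) = 7*(h + 8²) = 7*(h + 64) = 7*(64 + h) = 448 + 7*h)
-105*(-48) + P(-4) = -105*(-48) + (448 + 7*(-4)) = 5040 + (448 - 28) = 5040 + 420 = 5460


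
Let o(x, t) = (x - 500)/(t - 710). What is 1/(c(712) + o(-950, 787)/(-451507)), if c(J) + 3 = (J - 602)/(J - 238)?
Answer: -8239551243/22806177934 ≈ -0.36129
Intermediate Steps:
o(x, t) = (-500 + x)/(-710 + t)
c(J) = -3 + (-602 + J)/(-238 + J) (c(J) = -3 + (J - 602)/(J - 238) = -3 + (-602 + J)/(-238 + J))
1/(c(712) + o(-950, 787)/(-451507)) = 1/(2*(56 - 1*712)/(-238 + 712) + ((-500 - 950)/(-710 + 787))/(-451507)) = 1/(2*(56 - 712)/474 + (-1450/77)*(-1/451507)) = 1/(2*(1/474)*(-656) + ((1/77)*(-1450))*(-1/451507)) = 1/(-656/237 - 1450/77*(-1/451507)) = 1/(-656/237 + 1450/34766039) = 1/(-22806177934/8239551243) = -8239551243/22806177934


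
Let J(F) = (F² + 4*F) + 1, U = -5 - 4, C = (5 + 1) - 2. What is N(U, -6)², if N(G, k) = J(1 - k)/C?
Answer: 1521/4 ≈ 380.25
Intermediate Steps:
C = 4 (C = 6 - 2 = 4)
U = -9
J(F) = 1 + F² + 4*F
N(G, k) = 5/4 - k + (1 - k)²/4 (N(G, k) = (1 + (1 - k)² + 4*(1 - k))/4 = (1 + (1 - k)² + (4 - 4*k))*(¼) = (5 + (1 - k)² - 4*k)*(¼) = 5/4 - k + (1 - k)²/4)
N(U, -6)² = (3/2 - 3/2*(-6) + (¼)*(-6)²)² = (3/2 + 9 + (¼)*36)² = (3/2 + 9 + 9)² = (39/2)² = 1521/4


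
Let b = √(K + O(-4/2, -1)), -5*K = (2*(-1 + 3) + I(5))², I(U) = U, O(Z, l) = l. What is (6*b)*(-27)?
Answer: -162*I*√430/5 ≈ -671.86*I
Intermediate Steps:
K = -81/5 (K = -(2*(-1 + 3) + 5)²/5 = -(2*2 + 5)²/5 = -(4 + 5)²/5 = -⅕*9² = -⅕*81 = -81/5 ≈ -16.200)
b = I*√430/5 (b = √(-81/5 - 1) = √(-86/5) = I*√430/5 ≈ 4.1473*I)
(6*b)*(-27) = (6*(I*√430/5))*(-27) = (6*I*√430/5)*(-27) = -162*I*√430/5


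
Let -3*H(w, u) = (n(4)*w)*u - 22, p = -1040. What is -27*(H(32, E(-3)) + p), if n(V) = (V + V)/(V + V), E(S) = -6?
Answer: 26154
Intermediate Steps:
n(V) = 1 (n(V) = (2*V)/((2*V)) = (2*V)*(1/(2*V)) = 1)
H(w, u) = 22/3 - u*w/3 (H(w, u) = -((1*w)*u - 22)/3 = -(w*u - 22)/3 = -(u*w - 22)/3 = -(-22 + u*w)/3 = 22/3 - u*w/3)
-27*(H(32, E(-3)) + p) = -27*((22/3 - ⅓*(-6)*32) - 1040) = -27*((22/3 + 64) - 1040) = -27*(214/3 - 1040) = -27*(-2906/3) = 26154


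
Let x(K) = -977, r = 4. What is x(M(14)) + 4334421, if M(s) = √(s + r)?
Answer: 4333444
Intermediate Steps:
M(s) = √(4 + s) (M(s) = √(s + 4) = √(4 + s))
x(M(14)) + 4334421 = -977 + 4334421 = 4333444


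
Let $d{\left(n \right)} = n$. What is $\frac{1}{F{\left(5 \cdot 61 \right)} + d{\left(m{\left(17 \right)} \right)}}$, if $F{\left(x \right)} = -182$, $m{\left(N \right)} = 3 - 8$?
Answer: $- \frac{1}{187} \approx -0.0053476$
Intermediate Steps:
$m{\left(N \right)} = -5$
$\frac{1}{F{\left(5 \cdot 61 \right)} + d{\left(m{\left(17 \right)} \right)}} = \frac{1}{-182 - 5} = \frac{1}{-187} = - \frac{1}{187}$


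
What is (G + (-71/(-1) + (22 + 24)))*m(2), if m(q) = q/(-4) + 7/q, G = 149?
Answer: 798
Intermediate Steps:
m(q) = 7/q - q/4 (m(q) = q*(-¼) + 7/q = -q/4 + 7/q = 7/q - q/4)
(G + (-71/(-1) + (22 + 24)))*m(2) = (149 + (-71/(-1) + (22 + 24)))*(7/2 - ¼*2) = (149 + (-71*(-1) + 46))*(7*(½) - ½) = (149 + (71 + 46))*(7/2 - ½) = (149 + 117)*3 = 266*3 = 798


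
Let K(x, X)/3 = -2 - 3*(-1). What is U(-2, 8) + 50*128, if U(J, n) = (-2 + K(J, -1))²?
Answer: 6401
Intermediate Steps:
K(x, X) = 3 (K(x, X) = 3*(-2 - 3*(-1)) = 3*(-2 - 1*(-3)) = 3*(-2 + 3) = 3*1 = 3)
U(J, n) = 1 (U(J, n) = (-2 + 3)² = 1² = 1)
U(-2, 8) + 50*128 = 1 + 50*128 = 1 + 6400 = 6401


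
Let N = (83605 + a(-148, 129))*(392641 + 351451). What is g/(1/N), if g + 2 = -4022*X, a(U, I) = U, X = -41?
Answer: 10240238228655600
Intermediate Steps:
N = 62099686044 (N = (83605 - 148)*(392641 + 351451) = 83457*744092 = 62099686044)
g = 164900 (g = -2 - 4022*(-41) = -2 + 164902 = 164900)
g/(1/N) = 164900/(1/62099686044) = 164900*62099686044 = 10240238228655600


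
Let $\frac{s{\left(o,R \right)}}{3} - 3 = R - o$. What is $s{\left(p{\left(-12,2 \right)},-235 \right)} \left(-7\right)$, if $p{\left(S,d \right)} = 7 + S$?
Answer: $4767$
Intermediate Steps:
$s{\left(o,R \right)} = 9 - 3 o + 3 R$ ($s{\left(o,R \right)} = 9 + 3 \left(R - o\right) = 9 + \left(- 3 o + 3 R\right) = 9 - 3 o + 3 R$)
$s{\left(p{\left(-12,2 \right)},-235 \right)} \left(-7\right) = \left(9 - 3 \left(7 - 12\right) + 3 \left(-235\right)\right) \left(-7\right) = \left(9 - -15 - 705\right) \left(-7\right) = \left(9 + 15 - 705\right) \left(-7\right) = \left(-681\right) \left(-7\right) = 4767$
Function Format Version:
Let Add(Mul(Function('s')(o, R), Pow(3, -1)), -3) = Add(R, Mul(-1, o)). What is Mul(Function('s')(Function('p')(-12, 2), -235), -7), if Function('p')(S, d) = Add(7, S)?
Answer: 4767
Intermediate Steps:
Function('s')(o, R) = Add(9, Mul(-3, o), Mul(3, R)) (Function('s')(o, R) = Add(9, Mul(3, Add(R, Mul(-1, o)))) = Add(9, Add(Mul(-3, o), Mul(3, R))) = Add(9, Mul(-3, o), Mul(3, R)))
Mul(Function('s')(Function('p')(-12, 2), -235), -7) = Mul(Add(9, Mul(-3, Add(7, -12)), Mul(3, -235)), -7) = Mul(Add(9, Mul(-3, -5), -705), -7) = Mul(Add(9, 15, -705), -7) = Mul(-681, -7) = 4767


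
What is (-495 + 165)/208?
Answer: -165/104 ≈ -1.5865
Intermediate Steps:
(-495 + 165)/208 = -330*1/208 = -165/104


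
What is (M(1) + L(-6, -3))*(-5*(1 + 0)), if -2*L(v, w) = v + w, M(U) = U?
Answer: -55/2 ≈ -27.500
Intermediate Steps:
L(v, w) = -v/2 - w/2 (L(v, w) = -(v + w)/2 = -v/2 - w/2)
(M(1) + L(-6, -3))*(-5*(1 + 0)) = (1 + (-½*(-6) - ½*(-3)))*(-5*(1 + 0)) = (1 + (3 + 3/2))*(-5*1) = (1 + 9/2)*(-5) = (11/2)*(-5) = -55/2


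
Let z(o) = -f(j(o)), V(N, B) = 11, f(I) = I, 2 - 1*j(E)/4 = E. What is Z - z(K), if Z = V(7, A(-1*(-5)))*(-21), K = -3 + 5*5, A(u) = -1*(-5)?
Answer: -311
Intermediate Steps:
j(E) = 8 - 4*E
A(u) = 5
K = 22 (K = -3 + 25 = 22)
z(o) = -8 + 4*o (z(o) = -(8 - 4*o) = -8 + 4*o)
Z = -231 (Z = 11*(-21) = -231)
Z - z(K) = -231 - (-8 + 4*22) = -231 - (-8 + 88) = -231 - 1*80 = -231 - 80 = -311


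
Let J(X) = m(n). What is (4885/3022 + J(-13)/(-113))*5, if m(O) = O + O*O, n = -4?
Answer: 2578705/341486 ≈ 7.5514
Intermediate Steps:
m(O) = O + O**2
J(X) = 12 (J(X) = -4*(1 - 4) = -4*(-3) = 12)
(4885/3022 + J(-13)/(-113))*5 = (4885/3022 + 12/(-113))*5 = (4885*(1/3022) + 12*(-1/113))*5 = (4885/3022 - 12/113)*5 = (515741/341486)*5 = 2578705/341486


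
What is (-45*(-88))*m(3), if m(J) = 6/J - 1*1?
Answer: 3960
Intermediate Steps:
m(J) = -1 + 6/J (m(J) = 6/J - 1 = -1 + 6/J)
(-45*(-88))*m(3) = (-45*(-88))*((6 - 1*3)/3) = 3960*((6 - 3)/3) = 3960*((1/3)*3) = 3960*1 = 3960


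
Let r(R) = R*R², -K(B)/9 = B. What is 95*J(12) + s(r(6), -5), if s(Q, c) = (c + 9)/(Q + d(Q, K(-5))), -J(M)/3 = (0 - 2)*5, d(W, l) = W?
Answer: 307801/108 ≈ 2850.0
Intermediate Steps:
K(B) = -9*B
r(R) = R³
J(M) = 30 (J(M) = -3*(0 - 2)*5 = -(-6)*5 = -3*(-10) = 30)
s(Q, c) = (9 + c)/(2*Q) (s(Q, c) = (c + 9)/(Q + Q) = (9 + c)/((2*Q)) = (9 + c)*(1/(2*Q)) = (9 + c)/(2*Q))
95*J(12) + s(r(6), -5) = 95*30 + (9 - 5)/(2*(6³)) = 2850 + (½)*4/216 = 2850 + (½)*(1/216)*4 = 2850 + 1/108 = 307801/108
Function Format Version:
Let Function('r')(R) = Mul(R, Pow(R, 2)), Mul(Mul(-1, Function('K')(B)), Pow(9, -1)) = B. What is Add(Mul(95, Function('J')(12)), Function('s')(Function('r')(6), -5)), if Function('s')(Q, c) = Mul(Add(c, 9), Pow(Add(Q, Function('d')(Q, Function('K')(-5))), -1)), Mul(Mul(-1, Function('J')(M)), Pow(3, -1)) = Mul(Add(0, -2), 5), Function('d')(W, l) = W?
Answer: Rational(307801, 108) ≈ 2850.0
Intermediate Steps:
Function('K')(B) = Mul(-9, B)
Function('r')(R) = Pow(R, 3)
Function('J')(M) = 30 (Function('J')(M) = Mul(-3, Mul(Add(0, -2), 5)) = Mul(-3, Mul(-2, 5)) = Mul(-3, -10) = 30)
Function('s')(Q, c) = Mul(Rational(1, 2), Pow(Q, -1), Add(9, c)) (Function('s')(Q, c) = Mul(Add(c, 9), Pow(Add(Q, Q), -1)) = Mul(Add(9, c), Pow(Mul(2, Q), -1)) = Mul(Add(9, c), Mul(Rational(1, 2), Pow(Q, -1))) = Mul(Rational(1, 2), Pow(Q, -1), Add(9, c)))
Add(Mul(95, Function('J')(12)), Function('s')(Function('r')(6), -5)) = Add(Mul(95, 30), Mul(Rational(1, 2), Pow(Pow(6, 3), -1), Add(9, -5))) = Add(2850, Mul(Rational(1, 2), Pow(216, -1), 4)) = Add(2850, Mul(Rational(1, 2), Rational(1, 216), 4)) = Add(2850, Rational(1, 108)) = Rational(307801, 108)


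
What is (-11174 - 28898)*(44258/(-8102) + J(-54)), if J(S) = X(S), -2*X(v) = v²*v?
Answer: -12779810446616/4051 ≈ -3.1547e+9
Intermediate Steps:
X(v) = -v³/2 (X(v) = -v²*v/2 = -v³/2)
J(S) = -S³/2
(-11174 - 28898)*(44258/(-8102) + J(-54)) = (-11174 - 28898)*(44258/(-8102) - ½*(-54)³) = -40072*(44258*(-1/8102) - ½*(-157464)) = -40072*(-22129/4051 + 78732) = -40072*318921203/4051 = -12779810446616/4051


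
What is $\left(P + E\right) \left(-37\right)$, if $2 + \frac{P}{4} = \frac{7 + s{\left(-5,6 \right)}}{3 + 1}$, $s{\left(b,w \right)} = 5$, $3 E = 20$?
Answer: $- \frac{1184}{3} \approx -394.67$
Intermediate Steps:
$E = \frac{20}{3}$ ($E = \frac{1}{3} \cdot 20 = \frac{20}{3} \approx 6.6667$)
$P = 4$ ($P = -8 + 4 \frac{7 + 5}{3 + 1} = -8 + 4 \cdot \frac{12}{4} = -8 + 4 \cdot 12 \cdot \frac{1}{4} = -8 + 4 \cdot 3 = -8 + 12 = 4$)
$\left(P + E\right) \left(-37\right) = \left(4 + \frac{20}{3}\right) \left(-37\right) = \frac{32}{3} \left(-37\right) = - \frac{1184}{3}$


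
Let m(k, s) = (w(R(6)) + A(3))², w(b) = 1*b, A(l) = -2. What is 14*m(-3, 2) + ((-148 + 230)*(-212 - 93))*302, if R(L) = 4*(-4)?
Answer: -7548484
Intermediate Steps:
R(L) = -16
w(b) = b
m(k, s) = 324 (m(k, s) = (-16 - 2)² = (-18)² = 324)
14*m(-3, 2) + ((-148 + 230)*(-212 - 93))*302 = 14*324 + ((-148 + 230)*(-212 - 93))*302 = 4536 + (82*(-305))*302 = 4536 - 25010*302 = 4536 - 7553020 = -7548484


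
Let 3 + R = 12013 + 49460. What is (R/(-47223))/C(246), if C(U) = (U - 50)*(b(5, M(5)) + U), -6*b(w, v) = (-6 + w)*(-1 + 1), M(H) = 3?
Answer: -3415/126494676 ≈ -2.6997e-5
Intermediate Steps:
b(w, v) = 0 (b(w, v) = -(-6 + w)*(-1 + 1)/6 = -(-6 + w)*0/6 = -⅙*0 = 0)
C(U) = U*(-50 + U) (C(U) = (U - 50)*(0 + U) = (-50 + U)*U = U*(-50 + U))
R = 61470 (R = -3 + (12013 + 49460) = -3 + 61473 = 61470)
(R/(-47223))/C(246) = (61470/(-47223))/((246*(-50 + 246))) = (61470*(-1/47223))/((246*196)) = -6830/5247/48216 = -6830/5247*1/48216 = -3415/126494676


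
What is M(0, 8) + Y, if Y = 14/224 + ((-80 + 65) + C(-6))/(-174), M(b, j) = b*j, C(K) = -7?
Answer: 263/1392 ≈ 0.18894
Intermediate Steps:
Y = 263/1392 (Y = 14/224 + ((-80 + 65) - 7)/(-174) = 14*(1/224) + (-15 - 7)*(-1/174) = 1/16 - 22*(-1/174) = 1/16 + 11/87 = 263/1392 ≈ 0.18894)
M(0, 8) + Y = 0*8 + 263/1392 = 0 + 263/1392 = 263/1392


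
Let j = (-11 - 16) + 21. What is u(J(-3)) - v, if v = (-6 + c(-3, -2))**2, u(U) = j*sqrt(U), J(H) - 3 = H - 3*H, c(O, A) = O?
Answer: -99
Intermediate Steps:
j = -6 (j = -27 + 21 = -6)
J(H) = 3 - 2*H (J(H) = 3 + (H - 3*H) = 3 - 2*H)
u(U) = -6*sqrt(U)
v = 81 (v = (-6 - 3)**2 = (-9)**2 = 81)
u(J(-3)) - v = -6*sqrt(3 - 2*(-3)) - 1*81 = -6*sqrt(3 + 6) - 81 = -6*sqrt(9) - 81 = -6*3 - 81 = -18 - 81 = -99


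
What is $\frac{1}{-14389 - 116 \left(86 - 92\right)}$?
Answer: $- \frac{1}{13693} \approx -7.303 \cdot 10^{-5}$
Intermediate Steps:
$\frac{1}{-14389 - 116 \left(86 - 92\right)} = \frac{1}{-14389 - -696} = \frac{1}{-14389 + 696} = \frac{1}{-13693} = - \frac{1}{13693}$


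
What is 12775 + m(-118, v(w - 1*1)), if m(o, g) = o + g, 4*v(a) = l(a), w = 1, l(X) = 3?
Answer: 50631/4 ≈ 12658.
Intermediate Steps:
v(a) = ¾ (v(a) = (¼)*3 = ¾)
m(o, g) = g + o
12775 + m(-118, v(w - 1*1)) = 12775 + (¾ - 118) = 12775 - 469/4 = 50631/4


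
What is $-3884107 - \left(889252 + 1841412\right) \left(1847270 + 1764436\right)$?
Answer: $-9862359436891$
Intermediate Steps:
$-3884107 - \left(889252 + 1841412\right) \left(1847270 + 1764436\right) = -3884107 - 2730664 \cdot 3611706 = -3884107 - 9862355552784 = -9862359436891$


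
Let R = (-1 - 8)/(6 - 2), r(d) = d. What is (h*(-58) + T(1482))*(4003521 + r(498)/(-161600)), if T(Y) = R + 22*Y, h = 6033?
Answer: -410582373762860199/323200 ≈ -1.2704e+12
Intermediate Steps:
R = -9/4 ≈ -2.2500
T(Y) = -9/4 + 22*Y
(h*(-58) + T(1482))*(4003521 + r(498)/(-161600)) = (6033*(-58) + (-9/4 + 22*1482))*(4003521 + 498/(-161600)) = (-349914 + (-9/4 + 32604))*(4003521 + 498*(-1/161600)) = (-349914 + 130407/4)*(4003521 - 249/80800) = -1269249/4*323484496551/80800 = -410582373762860199/323200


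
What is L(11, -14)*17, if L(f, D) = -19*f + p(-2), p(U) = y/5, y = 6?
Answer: -17663/5 ≈ -3532.6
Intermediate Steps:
p(U) = 6/5
L(f, D) = 6/5 - 19*f (L(f, D) = -19*f + 6/5 = 6/5 - 19*f)
L(11, -14)*17 = (6/5 - 19*11)*17 = (6/5 - 209)*17 = -1039/5*17 = -17663/5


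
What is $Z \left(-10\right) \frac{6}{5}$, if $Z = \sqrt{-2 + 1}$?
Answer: $- 12 i \approx - 12.0 i$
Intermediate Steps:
$Z = i$ ($Z = \sqrt{-1} = i \approx 1.0 i$)
$Z \left(-10\right) \frac{6}{5} = i \left(-10\right) \frac{6}{5} = - 10 i 6 \cdot \frac{1}{5} = - 10 i \frac{6}{5} = - 12 i$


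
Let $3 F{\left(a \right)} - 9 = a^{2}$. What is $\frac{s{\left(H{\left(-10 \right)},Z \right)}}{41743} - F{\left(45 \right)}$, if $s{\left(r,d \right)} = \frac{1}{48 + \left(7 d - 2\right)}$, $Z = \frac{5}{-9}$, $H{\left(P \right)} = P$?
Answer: $- \frac{10726364757}{15820597} \approx -678.0$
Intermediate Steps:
$Z = - \frac{5}{9}$ ($Z = 5 \left(- \frac{1}{9}\right) = - \frac{5}{9} \approx -0.55556$)
$F{\left(a \right)} = 3 + \frac{a^{2}}{3}$
$s{\left(r,d \right)} = \frac{1}{46 + 7 d}$ ($s{\left(r,d \right)} = \frac{1}{48 + \left(-2 + 7 d\right)} = \frac{1}{46 + 7 d}$)
$\frac{s{\left(H{\left(-10 \right)},Z \right)}}{41743} - F{\left(45 \right)} = \frac{1}{\left(46 + 7 \left(- \frac{5}{9}\right)\right) 41743} - \left(3 + \frac{45^{2}}{3}\right) = \frac{1}{46 - \frac{35}{9}} \cdot \frac{1}{41743} - \left(3 + \frac{1}{3} \cdot 2025\right) = \frac{1}{\frac{379}{9}} \cdot \frac{1}{41743} - \left(3 + 675\right) = \frac{9}{379} \cdot \frac{1}{41743} - 678 = \frac{9}{15820597} - 678 = - \frac{10726364757}{15820597}$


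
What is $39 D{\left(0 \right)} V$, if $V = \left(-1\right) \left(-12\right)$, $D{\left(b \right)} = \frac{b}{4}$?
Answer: $0$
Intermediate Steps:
$D{\left(b \right)} = \frac{b}{4}$ ($D{\left(b \right)} = b \frac{1}{4} = \frac{b}{4}$)
$V = 12$
$39 D{\left(0 \right)} V = 39 \cdot \frac{1}{4} \cdot 0 \cdot 12 = 39 \cdot 0 \cdot 12 = 0 \cdot 12 = 0$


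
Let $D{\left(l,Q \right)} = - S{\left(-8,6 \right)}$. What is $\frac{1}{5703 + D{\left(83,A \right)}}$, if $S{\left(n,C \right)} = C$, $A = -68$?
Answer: $\frac{1}{5697} \approx 0.00017553$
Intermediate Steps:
$D{\left(l,Q \right)} = -6$ ($D{\left(l,Q \right)} = \left(-1\right) 6 = -6$)
$\frac{1}{5703 + D{\left(83,A \right)}} = \frac{1}{5703 - 6} = \frac{1}{5697}$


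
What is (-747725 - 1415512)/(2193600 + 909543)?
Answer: -721079/1034381 ≈ -0.69711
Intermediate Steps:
(-747725 - 1415512)/(2193600 + 909543) = -2163237/3103143 = -2163237*1/3103143 = -721079/1034381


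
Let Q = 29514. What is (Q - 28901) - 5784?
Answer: -5171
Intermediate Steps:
(Q - 28901) - 5784 = (29514 - 28901) - 5784 = 613 - 5784 = -5171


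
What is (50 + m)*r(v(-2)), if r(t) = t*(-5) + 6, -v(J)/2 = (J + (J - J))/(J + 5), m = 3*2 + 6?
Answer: -124/3 ≈ -41.333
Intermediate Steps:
m = 12 (m = 6 + 6 = 12)
v(J) = -2*J/(5 + J) (v(J) = -2*(J + (J - J))/(J + 5) = -2*(J + 0)/(5 + J) = -2*J/(5 + J))
r(t) = 6 - 5*t (r(t) = -5*t + 6 = 6 - 5*t)
(50 + m)*r(v(-2)) = (50 + 12)*(6 - (-10)*(-2)/(5 - 2)) = 62*(6 - (-10)*(-2)/3) = 62*(6 - 5*4/3) = 62*(6 - 20/3) = 62*(-2/3) = -124/3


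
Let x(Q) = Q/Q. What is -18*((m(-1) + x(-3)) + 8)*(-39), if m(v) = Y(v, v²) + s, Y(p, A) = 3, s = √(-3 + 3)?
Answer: 8424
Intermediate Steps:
s = 0 (s = √0 = 0)
m(v) = 3 (m(v) = 3 + 0 = 3)
x(Q) = 1
-18*((m(-1) + x(-3)) + 8)*(-39) = -18*((3 + 1) + 8)*(-39) = -18*(4 + 8)*(-39) = -18*12*(-39) = -216*(-39) = 8424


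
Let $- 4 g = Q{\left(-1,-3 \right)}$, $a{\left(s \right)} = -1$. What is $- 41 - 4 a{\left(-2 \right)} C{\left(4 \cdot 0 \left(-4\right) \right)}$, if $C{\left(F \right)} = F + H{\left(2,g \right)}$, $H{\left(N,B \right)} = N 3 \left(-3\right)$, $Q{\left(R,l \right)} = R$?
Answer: $2952$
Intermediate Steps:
$g = \frac{1}{4}$ ($g = \left(- \frac{1}{4}\right) \left(-1\right) = \frac{1}{4} \approx 0.25$)
$H{\left(N,B \right)} = - 9 N$ ($H{\left(N,B \right)} = 3 N \left(-3\right) = - 9 N$)
$C{\left(F \right)} = -18 + F$ ($C{\left(F \right)} = F - 18 = -18 + F$)
$- 41 - 4 a{\left(-2 \right)} C{\left(4 \cdot 0 \left(-4\right) \right)} = - 41 \left(-4\right) \left(-1\right) \left(-18 + 4 \cdot 0 \left(-4\right)\right) = - 41 \cdot 4 \left(-18 + 0 \left(-4\right)\right) = - 41 \cdot 4 \left(-18 + 0\right) = - 41 \cdot 4 \left(-18\right) = \left(-41\right) \left(-72\right) = 2952$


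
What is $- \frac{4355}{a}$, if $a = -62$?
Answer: $\frac{4355}{62} \approx 70.242$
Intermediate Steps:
$- \frac{4355}{a} = - \frac{4355}{-62} = \left(-4355\right) \left(- \frac{1}{62}\right) = \frac{4355}{62}$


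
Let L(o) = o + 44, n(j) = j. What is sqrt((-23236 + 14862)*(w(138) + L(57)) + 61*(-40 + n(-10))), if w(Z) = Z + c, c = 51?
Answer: I*sqrt(2431510) ≈ 1559.3*I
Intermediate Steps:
w(Z) = 51 + Z (w(Z) = Z + 51 = 51 + Z)
L(o) = 44 + o
sqrt((-23236 + 14862)*(w(138) + L(57)) + 61*(-40 + n(-10))) = sqrt((-23236 + 14862)*((51 + 138) + (44 + 57)) + 61*(-40 - 10)) = sqrt(-8374*(189 + 101) + 61*(-50)) = sqrt(-8374*290 - 3050) = sqrt(-2428460 - 3050) = sqrt(-2431510) = I*sqrt(2431510)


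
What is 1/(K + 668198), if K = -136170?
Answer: 1/532028 ≈ 1.8796e-6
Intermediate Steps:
1/(K + 668198) = 1/(-136170 + 668198) = 1/532028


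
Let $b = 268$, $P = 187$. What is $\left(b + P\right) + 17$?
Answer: $472$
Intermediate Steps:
$\left(b + P\right) + 17 = \left(268 + 187\right) + 17 = 455 + 17 = 472$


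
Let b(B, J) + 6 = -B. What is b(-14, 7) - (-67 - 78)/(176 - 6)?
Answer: 301/34 ≈ 8.8529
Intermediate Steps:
b(B, J) = -6 - B
b(-14, 7) - (-67 - 78)/(176 - 6) = (-6 - 1*(-14)) - (-67 - 78)/(176 - 6) = (-6 + 14) - (-145)/170 = 8 - (-145)/170 = 8 - 1*(-29/34) = 8 + 29/34 = 301/34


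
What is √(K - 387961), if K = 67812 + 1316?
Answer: I*√318833 ≈ 564.65*I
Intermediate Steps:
K = 69128
√(K - 387961) = √(69128 - 387961) = √(-318833) = I*√318833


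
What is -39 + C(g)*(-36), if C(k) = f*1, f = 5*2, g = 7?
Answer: -399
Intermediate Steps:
f = 10
C(k) = 10 (C(k) = 10*1 = 10)
-39 + C(g)*(-36) = -39 + 10*(-36) = -39 - 360 = -399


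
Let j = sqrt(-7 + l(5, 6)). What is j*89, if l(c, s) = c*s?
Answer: 89*sqrt(23) ≈ 426.83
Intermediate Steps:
j = sqrt(23) (j = sqrt(-7 + 5*6) = sqrt(-7 + 30) = sqrt(23) ≈ 4.7958)
j*89 = sqrt(23)*89 = 89*sqrt(23)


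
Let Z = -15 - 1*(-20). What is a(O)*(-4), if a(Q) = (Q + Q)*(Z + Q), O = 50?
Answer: -22000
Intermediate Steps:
Z = 5 (Z = -15 + 20 = 5)
a(Q) = 2*Q*(5 + Q) (a(Q) = (Q + Q)*(5 + Q) = (2*Q)*(5 + Q) = 2*Q*(5 + Q))
a(O)*(-4) = (2*50*(5 + 50))*(-4) = (2*50*55)*(-4) = 5500*(-4) = -22000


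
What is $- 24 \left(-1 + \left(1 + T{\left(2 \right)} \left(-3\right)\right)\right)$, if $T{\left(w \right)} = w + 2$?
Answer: $288$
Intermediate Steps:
$T{\left(w \right)} = 2 + w$
$- 24 \left(-1 + \left(1 + T{\left(2 \right)} \left(-3\right)\right)\right) = - 24 \left(-1 + \left(1 + \left(2 + 2\right) \left(-3\right)\right)\right) = - 24 \left(-1 + \left(1 + 4 \left(-3\right)\right)\right) = - 24 \left(-1 + \left(1 - 12\right)\right) = - 24 \left(-1 - 11\right) = \left(-24\right) \left(-12\right) = 288$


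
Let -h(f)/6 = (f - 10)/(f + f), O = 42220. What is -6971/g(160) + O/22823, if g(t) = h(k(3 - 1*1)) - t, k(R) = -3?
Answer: 166403193/3948379 ≈ 42.145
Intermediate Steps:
h(f) = -3*(-10 + f)/f (h(f) = -6*(f - 10)/(f + f) = -6*(-10 + f)/(2*f) = -6*(-10 + f)*1/(2*f) = -3*(-10 + f)/f)
g(t) = -13 - t (g(t) = (-3 + 30/(-3)) - t = (-3 + 30*(-⅓)) - t = (-3 - 10) - t = -13 - t)
-6971/g(160) + O/22823 = -6971/(-13 - 1*160) + 42220/22823 = -6971/(-13 - 160) + 42220*(1/22823) = -6971/(-173) + 42220/22823 = -6971*(-1/173) + 42220/22823 = 6971/173 + 42220/22823 = 166403193/3948379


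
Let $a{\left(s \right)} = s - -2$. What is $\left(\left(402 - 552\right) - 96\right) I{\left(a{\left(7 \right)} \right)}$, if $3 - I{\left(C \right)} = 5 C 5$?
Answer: $54612$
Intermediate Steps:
$a{\left(s \right)} = 2 + s$ ($a{\left(s \right)} = s + 2 = 2 + s$)
$I{\left(C \right)} = 3 - 25 C$ ($I{\left(C \right)} = 3 - 5 C 5 = 3 - 25 C$)
$\left(\left(402 - 552\right) - 96\right) I{\left(a{\left(7 \right)} \right)} = \left(\left(402 - 552\right) - 96\right) \left(3 - 25 \left(2 + 7\right)\right) = \left(\left(402 - 552\right) - 96\right) \left(3 - 225\right) = \left(-150 - 96\right) \left(3 - 225\right) = \left(-246\right) \left(-222\right) = 54612$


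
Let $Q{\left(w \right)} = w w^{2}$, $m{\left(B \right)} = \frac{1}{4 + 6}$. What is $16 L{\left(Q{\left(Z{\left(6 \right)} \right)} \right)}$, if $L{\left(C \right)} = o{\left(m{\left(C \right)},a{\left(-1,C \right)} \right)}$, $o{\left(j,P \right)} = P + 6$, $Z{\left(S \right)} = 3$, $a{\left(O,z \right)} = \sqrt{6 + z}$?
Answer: $96 + 16 \sqrt{33} \approx 187.91$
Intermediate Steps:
$m{\left(B \right)} = \frac{1}{10}$
$o{\left(j,P \right)} = 6 + P$
$Q{\left(w \right)} = w^{3}$
$L{\left(C \right)} = 6 + \sqrt{6 + C}$
$16 L{\left(Q{\left(Z{\left(6 \right)} \right)} \right)} = 16 \left(6 + \sqrt{6 + 3^{3}}\right) = 16 \left(6 + \sqrt{6 + 27}\right) = 16 \left(6 + \sqrt{33}\right) = 96 + 16 \sqrt{33}$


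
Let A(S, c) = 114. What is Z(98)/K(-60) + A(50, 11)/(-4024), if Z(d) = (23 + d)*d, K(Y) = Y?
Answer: -5965429/30180 ≈ -197.66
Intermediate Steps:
Z(d) = d*(23 + d)
Z(98)/K(-60) + A(50, 11)/(-4024) = (98*(23 + 98))/(-60) + 114/(-4024) = (98*121)*(-1/60) + 114*(-1/4024) = 11858*(-1/60) - 57/2012 = -5929/30 - 57/2012 = -5965429/30180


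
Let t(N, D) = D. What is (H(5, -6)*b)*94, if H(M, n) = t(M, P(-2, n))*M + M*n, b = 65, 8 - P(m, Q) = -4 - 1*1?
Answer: 213850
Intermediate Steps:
P(m, Q) = 13 (P(m, Q) = 8 - (-4 - 1*1) = 8 - (-4 - 1) = 8 - 1*(-5) = 8 + 5 = 13)
H(M, n) = 13*M + M*n
(H(5, -6)*b)*94 = ((5*(13 - 6))*65)*94 = ((5*7)*65)*94 = (35*65)*94 = 2275*94 = 213850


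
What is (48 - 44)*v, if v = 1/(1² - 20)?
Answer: -4/19 ≈ -0.21053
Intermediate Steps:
v = -1/19 (v = 1/(1 - 20) = 1/(-19) = -1/19 ≈ -0.052632)
(48 - 44)*v = (48 - 44)*(-1/19) = 4*(-1/19) = -4/19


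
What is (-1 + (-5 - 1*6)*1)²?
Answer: 144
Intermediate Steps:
(-1 + (-5 - 1*6)*1)² = (-1 + (-5 - 6)*1)² = (-1 - 11*1)² = (-1 - 11)² = (-12)² = 144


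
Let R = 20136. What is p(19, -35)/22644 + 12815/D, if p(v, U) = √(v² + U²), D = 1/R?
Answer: 258042840 + √1586/22644 ≈ 2.5804e+8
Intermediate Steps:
D = 1/20136 ≈ 4.9662e-5
p(v, U) = √(U² + v²)
p(19, -35)/22644 + 12815/D = √((-35)² + 19²)/22644 + 12815/(1/20136) = √(1225 + 361)*(1/22644) + 12815*20136 = √1586*(1/22644) + 258042840 = √1586/22644 + 258042840 = 258042840 + √1586/22644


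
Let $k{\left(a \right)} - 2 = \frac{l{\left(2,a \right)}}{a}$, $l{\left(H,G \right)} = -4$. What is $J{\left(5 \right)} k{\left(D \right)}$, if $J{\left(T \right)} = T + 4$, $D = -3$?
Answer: $30$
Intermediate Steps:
$J{\left(T \right)} = 4 + T$
$k{\left(a \right)} = 2 - \frac{4}{a}$
$J{\left(5 \right)} k{\left(D \right)} = \left(4 + 5\right) \left(2 - \frac{4}{-3}\right) = 9 \left(2 - - \frac{4}{3}\right) = 9 \left(2 + \frac{4}{3}\right) = 9 \cdot \frac{10}{3} = 30$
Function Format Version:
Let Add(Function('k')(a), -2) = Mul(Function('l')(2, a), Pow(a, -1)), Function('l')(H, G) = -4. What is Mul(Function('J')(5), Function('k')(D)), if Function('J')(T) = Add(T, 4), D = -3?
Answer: 30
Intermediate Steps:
Function('J')(T) = Add(4, T)
Function('k')(a) = Add(2, Mul(-4, Pow(a, -1)))
Mul(Function('J')(5), Function('k')(D)) = Mul(Add(4, 5), Add(2, Mul(-4, Pow(-3, -1)))) = Mul(9, Add(2, Mul(-4, Rational(-1, 3)))) = Mul(9, Add(2, Rational(4, 3))) = Mul(9, Rational(10, 3)) = 30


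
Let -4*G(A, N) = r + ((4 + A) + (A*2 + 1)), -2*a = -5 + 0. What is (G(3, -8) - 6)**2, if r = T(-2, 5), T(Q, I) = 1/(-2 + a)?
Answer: 100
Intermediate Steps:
a = 5/2 (a = -(-5 + 0)/2 = -1/2*(-5) = 5/2 ≈ 2.5000)
T(Q, I) = 2 (T(Q, I) = 1/(-2 + 5/2) = 1/(1/2) = 2)
r = 2
G(A, N) = -7/4 - 3*A/4 (G(A, N) = -(2 + ((4 + A) + (A*2 + 1)))/4 = -(2 + ((4 + A) + (2*A + 1)))/4 = -(2 + ((4 + A) + (1 + 2*A)))/4 = -(2 + (5 + 3*A))/4 = -(7 + 3*A)/4 = -7/4 - 3*A/4)
(G(3, -8) - 6)**2 = ((-7/4 - 3/4*3) - 6)**2 = ((-7/4 - 9/4) - 6)**2 = (-4 - 6)**2 = (-10)**2 = 100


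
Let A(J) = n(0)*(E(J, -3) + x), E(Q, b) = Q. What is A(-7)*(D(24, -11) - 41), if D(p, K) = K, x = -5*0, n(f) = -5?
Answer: -1820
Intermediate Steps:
x = 0
A(J) = -5*J (A(J) = -5*(J + 0) = -5*J)
A(-7)*(D(24, -11) - 41) = (-5*(-7))*(-11 - 41) = 35*(-52) = -1820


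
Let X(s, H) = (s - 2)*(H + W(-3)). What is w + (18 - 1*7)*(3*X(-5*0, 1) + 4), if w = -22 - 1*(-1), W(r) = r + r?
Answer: 353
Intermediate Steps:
W(r) = 2*r
w = -21 (w = -22 + 1 = -21)
X(s, H) = (-6 + H)*(-2 + s) (X(s, H) = (s - 2)*(H + 2*(-3)) = (-2 + s)*(H - 6) = (-2 + s)*(-6 + H) = (-6 + H)*(-2 + s))
w + (18 - 1*7)*(3*X(-5*0, 1) + 4) = -21 + (18 - 1*7)*(3*(12 - (-30)*0 - 2*1 + 1*(-5*0)) + 4) = -21 + (18 - 7)*(3*(12 - 6*0 - 2 + 1*0) + 4) = -21 + 11*(3*(12 + 0 - 2 + 0) + 4) = -21 + 11*(3*10 + 4) = -21 + 11*(30 + 4) = -21 + 11*34 = -21 + 374 = 353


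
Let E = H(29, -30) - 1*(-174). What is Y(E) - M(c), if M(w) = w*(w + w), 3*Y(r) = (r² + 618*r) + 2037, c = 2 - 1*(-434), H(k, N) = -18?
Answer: -339265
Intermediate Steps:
c = 436 (c = 2 + 434 = 436)
E = 156 (E = -18 - 1*(-174) = -18 + 174 = 156)
Y(r) = 679 + 206*r + r²/3 (Y(r) = ((r² + 618*r) + 2037)/3 = (2037 + r² + 618*r)/3 = 679 + 206*r + r²/3)
M(w) = 2*w² (M(w) = w*(2*w) = 2*w²)
Y(E) - M(c) = (679 + 206*156 + (⅓)*156²) - 2*436² = (679 + 32136 + (⅓)*24336) - 2*190096 = (679 + 32136 + 8112) - 1*380192 = 40927 - 380192 = -339265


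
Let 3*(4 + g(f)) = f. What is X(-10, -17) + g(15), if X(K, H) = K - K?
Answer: 1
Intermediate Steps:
X(K, H) = 0
g(f) = -4 + f/3
X(-10, -17) + g(15) = 0 + (-4 + (1/3)*15) = 0 + (-4 + 5) = 0 + 1 = 1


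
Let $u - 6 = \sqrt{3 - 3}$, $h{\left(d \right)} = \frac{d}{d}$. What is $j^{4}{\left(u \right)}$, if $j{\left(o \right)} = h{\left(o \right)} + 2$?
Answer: $81$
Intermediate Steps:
$h{\left(d \right)} = 1$
$u = 6$ ($u = 6 + \sqrt{3 - 3} = 6 + \sqrt{0} = 6 + 0 = 6$)
$j{\left(o \right)} = 3$ ($j{\left(o \right)} = 1 + 2 = 3$)
$j^{4}{\left(u \right)} = 3^{4} = 81$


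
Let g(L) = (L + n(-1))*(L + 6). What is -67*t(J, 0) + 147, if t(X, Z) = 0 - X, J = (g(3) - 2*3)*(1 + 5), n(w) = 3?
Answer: 19443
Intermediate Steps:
g(L) = (3 + L)*(6 + L) (g(L) = (L + 3)*(L + 6) = (3 + L)*(6 + L))
J = 288 (J = ((18 + 3**2 + 9*3) - 2*3)*(1 + 5) = ((18 + 9 + 27) - 6)*6 = (54 - 6)*6 = 48*6 = 288)
t(X, Z) = -X
-67*t(J, 0) + 147 = -(-67)*288 + 147 = -67*(-288) + 147 = 19296 + 147 = 19443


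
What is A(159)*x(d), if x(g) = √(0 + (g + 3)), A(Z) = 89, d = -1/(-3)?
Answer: 89*√30/3 ≈ 162.49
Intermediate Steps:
d = ⅓ (d = -1*(-⅓) = ⅓ ≈ 0.33333)
x(g) = √(3 + g) (x(g) = √(0 + (3 + g)) = √(3 + g))
A(159)*x(d) = 89*√(3 + ⅓) = 89*√(10/3) = 89*(√30/3) = 89*√30/3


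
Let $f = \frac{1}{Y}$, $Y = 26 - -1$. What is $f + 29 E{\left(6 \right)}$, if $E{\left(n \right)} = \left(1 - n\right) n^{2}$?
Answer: $- \frac{140939}{27} \approx -5220.0$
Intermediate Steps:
$E{\left(n \right)} = n^{2} \left(1 - n\right)$
$Y = 27$ ($Y = 26 + 1 = 27$)
$f = \frac{1}{27} \approx 0.037037$
$f + 29 E{\left(6 \right)} = \frac{1}{27} + 29 \cdot 6^{2} \left(1 - 6\right) = \frac{1}{27} + 29 \cdot 36 \left(1 - 6\right) = \frac{1}{27} + 29 \cdot 36 \left(-5\right) = \frac{1}{27} + 29 \left(-180\right) = \frac{1}{27} - 5220 = - \frac{140939}{27}$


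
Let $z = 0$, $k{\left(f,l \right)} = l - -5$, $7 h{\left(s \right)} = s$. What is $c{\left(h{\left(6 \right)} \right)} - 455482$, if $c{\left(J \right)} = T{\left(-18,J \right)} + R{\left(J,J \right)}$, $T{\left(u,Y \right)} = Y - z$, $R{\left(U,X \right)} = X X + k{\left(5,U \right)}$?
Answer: $- \frac{22318253}{49} \approx -4.5547 \cdot 10^{5}$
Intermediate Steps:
$h{\left(s \right)} = \frac{s}{7}$
$k{\left(f,l \right)} = 5 + l$ ($k{\left(f,l \right)} = l + 5 = 5 + l$)
$R{\left(U,X \right)} = 5 + U + X^{2}$ ($R{\left(U,X \right)} = X X + \left(5 + U\right) = X^{2} + \left(5 + U\right) = 5 + U + X^{2}$)
$T{\left(u,Y \right)} = Y$ ($T{\left(u,Y \right)} = Y - 0 = Y + 0 = Y$)
$c{\left(J \right)} = 5 + J^{2} + 2 J$ ($c{\left(J \right)} = J + \left(5 + J + J^{2}\right) = 5 + J^{2} + 2 J$)
$c{\left(h{\left(6 \right)} \right)} - 455482 = \left(5 + \left(\frac{1}{7} \cdot 6\right)^{2} + 2 \cdot \frac{1}{7} \cdot 6\right) - 455482 = \left(5 + \left(\frac{6}{7}\right)^{2} + 2 \cdot \frac{6}{7}\right) - 455482 = \left(5 + \frac{36}{49} + \frac{12}{7}\right) - 455482 = \frac{365}{49} - 455482 = - \frac{22318253}{49}$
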